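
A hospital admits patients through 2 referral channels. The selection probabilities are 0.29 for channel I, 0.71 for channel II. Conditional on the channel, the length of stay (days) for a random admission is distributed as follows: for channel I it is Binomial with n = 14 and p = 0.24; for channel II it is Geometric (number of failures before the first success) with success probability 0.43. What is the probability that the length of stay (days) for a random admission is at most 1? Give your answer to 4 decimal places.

0.5130

Conditional on each channel, P(X ≤ 1): I: 0.116272; II: 0.6751.
By total probability, P(X ≤ 1) = 0.29·0.116272 + 0.71·0.6751 = 0.51304.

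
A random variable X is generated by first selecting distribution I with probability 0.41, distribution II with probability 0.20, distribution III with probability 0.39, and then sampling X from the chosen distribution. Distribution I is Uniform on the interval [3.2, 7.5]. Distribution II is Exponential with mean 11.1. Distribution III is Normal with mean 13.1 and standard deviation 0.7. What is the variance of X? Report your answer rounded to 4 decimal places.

38.0920

Per component, I: μ=5.35, E[X²]=30.1633; II: μ=11.1, E[X²]=246.42; III: μ=13.1, E[X²]=172.1.
E[X] = 0.41·5.35 + 0.2·11.1 + 0.39·13.1 = 9.5225.
E[X²] = 0.41·30.1633 + 0.2·246.42 + 0.39·172.1 = 128.77.
Var(X) = E[X²] − (E[X])² = 128.77 − 90.678 = 38.092.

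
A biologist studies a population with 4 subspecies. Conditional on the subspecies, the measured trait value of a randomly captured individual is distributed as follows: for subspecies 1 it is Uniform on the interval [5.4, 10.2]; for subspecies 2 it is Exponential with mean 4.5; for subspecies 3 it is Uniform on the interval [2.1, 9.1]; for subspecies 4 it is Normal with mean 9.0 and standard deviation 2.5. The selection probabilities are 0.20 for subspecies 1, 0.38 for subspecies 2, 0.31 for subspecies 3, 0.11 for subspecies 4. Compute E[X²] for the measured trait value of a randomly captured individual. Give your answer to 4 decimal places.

For each component E[X²] = Var + (mean)², giving 1: 62.76; 2: 40.5; 3: 35.4433; 4: 87.25.
Overall E[X²] = 0.2·62.76 + 0.38·40.5 + 0.31·35.4433 + 0.11·87.25 = 48.5269.

48.5269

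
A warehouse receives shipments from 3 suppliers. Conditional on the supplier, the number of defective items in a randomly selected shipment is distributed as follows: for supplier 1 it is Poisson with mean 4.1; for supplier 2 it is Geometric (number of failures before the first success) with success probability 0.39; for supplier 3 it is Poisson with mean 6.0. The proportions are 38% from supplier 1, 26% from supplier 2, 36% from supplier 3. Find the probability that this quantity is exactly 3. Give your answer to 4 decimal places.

0.1275

Conditional on each supplier, P(X = 3): 1: 0.190368; 2: 0.0885226; 3: 0.0892351.
By total probability, P(X = 3) = 0.38·0.190368 + 0.26·0.0885226 + 0.36·0.0892351 = 0.12748.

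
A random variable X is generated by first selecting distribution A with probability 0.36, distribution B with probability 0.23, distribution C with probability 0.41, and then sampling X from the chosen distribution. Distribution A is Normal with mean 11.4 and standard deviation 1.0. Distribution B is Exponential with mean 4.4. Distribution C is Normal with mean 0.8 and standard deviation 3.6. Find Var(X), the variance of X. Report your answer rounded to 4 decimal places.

Per component, A: μ=11.4, E[X²]=130.96; B: μ=4.4, E[X²]=38.72; C: μ=0.8, E[X²]=13.6.
E[X] = 0.36·11.4 + 0.23·4.4 + 0.41·0.8 = 5.444.
E[X²] = 0.36·130.96 + 0.23·38.72 + 0.41·13.6 = 61.6272.
Var(X) = E[X²] − (E[X])² = 61.6272 − 29.6371 = 31.9901.

31.9901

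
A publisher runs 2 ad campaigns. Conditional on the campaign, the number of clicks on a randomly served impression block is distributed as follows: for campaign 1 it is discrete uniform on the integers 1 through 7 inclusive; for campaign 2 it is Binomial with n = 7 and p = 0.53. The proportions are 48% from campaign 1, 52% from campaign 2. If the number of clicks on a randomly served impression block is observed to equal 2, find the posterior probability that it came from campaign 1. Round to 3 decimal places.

0.494

Likelihoods P(X=2 | ·): 1: 0.142857; 2: 0.135288.
Posterior ∝ prior × likelihood. Numerator for 1: 0.48·0.142857 = 0.0685714.
Normalizing constant: 0.48·0.142857 + 0.52·0.135288 = 0.138921.
P(1 | observation) = 0.0685714 / 0.138921 = 0.493599.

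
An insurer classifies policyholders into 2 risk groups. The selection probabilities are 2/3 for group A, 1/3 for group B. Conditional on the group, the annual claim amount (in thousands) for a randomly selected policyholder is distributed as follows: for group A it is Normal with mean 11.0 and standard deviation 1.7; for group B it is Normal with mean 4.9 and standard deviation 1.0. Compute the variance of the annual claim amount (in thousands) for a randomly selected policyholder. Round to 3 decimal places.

Per component, A: μ=11, E[X²]=123.89; B: μ=4.9, E[X²]=25.01.
E[X] = 0.666667·11 + 0.333333·4.9 = 8.96667.
E[X²] = 0.666667·123.89 + 0.333333·25.01 = 90.93.
Var(X) = E[X²] − (E[X])² = 90.93 − 80.4011 = 10.5289.

10.529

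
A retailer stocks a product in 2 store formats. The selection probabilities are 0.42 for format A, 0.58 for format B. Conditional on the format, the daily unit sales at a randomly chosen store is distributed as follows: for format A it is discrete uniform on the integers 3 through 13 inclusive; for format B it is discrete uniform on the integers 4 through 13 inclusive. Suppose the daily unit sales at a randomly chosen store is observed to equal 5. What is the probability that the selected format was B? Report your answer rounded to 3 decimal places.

Likelihoods P(X=5 | ·): A: 0.0909091; B: 0.1.
Posterior ∝ prior × likelihood. Numerator for B: 0.58·0.1 = 0.058.
Normalizing constant: 0.42·0.0909091 + 0.58·0.1 = 0.0961818.
P(B | observation) = 0.058 / 0.0961818 = 0.603025.

0.603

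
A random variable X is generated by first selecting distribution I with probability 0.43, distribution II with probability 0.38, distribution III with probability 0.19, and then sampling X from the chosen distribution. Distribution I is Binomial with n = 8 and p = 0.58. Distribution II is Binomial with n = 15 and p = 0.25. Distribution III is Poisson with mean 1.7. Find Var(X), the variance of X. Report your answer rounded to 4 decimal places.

Per component, I: μ=4.64, E[X²]=23.4784; II: μ=3.75, E[X²]=16.875; III: μ=1.7, E[X²]=4.59.
E[X] = 0.43·4.64 + 0.38·3.75 + 0.19·1.7 = 3.7432.
E[X²] = 0.43·23.4784 + 0.38·16.875 + 0.19·4.59 = 17.3803.
Var(X) = E[X²] − (E[X])² = 17.3803 − 14.0115 = 3.36877.

3.3688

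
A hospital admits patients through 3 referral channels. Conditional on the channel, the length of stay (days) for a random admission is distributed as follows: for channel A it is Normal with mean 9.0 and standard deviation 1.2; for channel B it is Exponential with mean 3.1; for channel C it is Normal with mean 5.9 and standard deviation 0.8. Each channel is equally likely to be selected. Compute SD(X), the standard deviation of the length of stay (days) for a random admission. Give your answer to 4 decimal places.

3.1150

Per component, A: μ=9, E[X²]=82.44; B: μ=3.1, E[X²]=19.22; C: μ=5.9, E[X²]=35.45.
E[X] = 0.333333·9 + 0.333333·3.1 + 0.333333·5.9 = 6.
E[X²] = 0.333333·82.44 + 0.333333·19.22 + 0.333333·35.45 = 45.7033.
Var(X) = E[X²] − (E[X])² = 45.7033 − 36 = 9.70333.
SD(X) = √9.70333 = 3.11502.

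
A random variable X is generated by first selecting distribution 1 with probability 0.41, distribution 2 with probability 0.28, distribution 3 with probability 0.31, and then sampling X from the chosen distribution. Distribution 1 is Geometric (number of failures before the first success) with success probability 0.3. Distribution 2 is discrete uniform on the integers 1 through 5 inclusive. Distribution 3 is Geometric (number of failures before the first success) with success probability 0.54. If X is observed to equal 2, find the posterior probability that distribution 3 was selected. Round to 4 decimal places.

Likelihoods P(X=2 | ·): 1: 0.147; 2: 0.2; 3: 0.114264.
Posterior ∝ prior × likelihood. Numerator for 3: 0.31·0.114264 = 0.0354218.
Normalizing constant: 0.41·0.147 + 0.28·0.2 + 0.31·0.114264 = 0.151692.
P(3 | observation) = 0.0354218 / 0.151692 = 0.233512.

0.2335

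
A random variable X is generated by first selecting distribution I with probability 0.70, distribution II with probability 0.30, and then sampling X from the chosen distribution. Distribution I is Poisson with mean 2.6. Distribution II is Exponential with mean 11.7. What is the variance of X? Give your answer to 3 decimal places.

60.277

Per component, I: μ=2.6, E[X²]=9.36; II: μ=11.7, E[X²]=273.78.
E[X] = 0.7·2.6 + 0.3·11.7 = 5.33.
E[X²] = 0.7·9.36 + 0.3·273.78 = 88.686.
Var(X) = E[X²] − (E[X])² = 88.686 − 28.4089 = 60.2771.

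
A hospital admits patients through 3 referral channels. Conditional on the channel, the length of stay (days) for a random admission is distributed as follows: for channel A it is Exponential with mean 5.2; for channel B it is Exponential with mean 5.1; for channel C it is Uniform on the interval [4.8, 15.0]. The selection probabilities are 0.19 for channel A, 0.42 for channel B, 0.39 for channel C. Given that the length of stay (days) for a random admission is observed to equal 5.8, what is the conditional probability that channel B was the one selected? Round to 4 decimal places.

Likelihoods f(5.8 | ·): A: 0.0630364; B: 0.062882; C: 0.0980392.
Posterior ∝ prior × likelihood. Numerator for B: 0.42·0.062882 = 0.0264104.
Normalizing constant: 0.19·0.0630364 + 0.42·0.062882 + 0.39·0.0980392 = 0.0766226.
P(B | observation) = 0.0264104 / 0.0766226 = 0.344682.

0.3447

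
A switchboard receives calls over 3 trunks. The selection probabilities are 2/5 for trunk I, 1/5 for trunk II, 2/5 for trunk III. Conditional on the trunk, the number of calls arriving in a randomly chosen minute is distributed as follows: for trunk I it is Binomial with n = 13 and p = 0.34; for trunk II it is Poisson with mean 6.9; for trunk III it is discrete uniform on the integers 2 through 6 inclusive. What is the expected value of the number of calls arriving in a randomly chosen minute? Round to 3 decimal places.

Component means — I: 4.42; II: 6.9; III: 4.
E[X] = 0.4·4.42 + 0.2·6.9 + 0.4·4 = 4.748.

4.748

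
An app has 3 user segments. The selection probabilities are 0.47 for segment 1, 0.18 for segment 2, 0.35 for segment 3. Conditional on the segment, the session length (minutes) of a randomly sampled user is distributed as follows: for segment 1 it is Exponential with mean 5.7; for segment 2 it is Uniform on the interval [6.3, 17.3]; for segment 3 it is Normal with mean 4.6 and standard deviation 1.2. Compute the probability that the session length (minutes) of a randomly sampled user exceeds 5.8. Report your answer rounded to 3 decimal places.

0.405

Conditional on each segment, P(X > 5.8): 1: 0.361482; 2: 1; 3: 0.158655.
By total probability, P(X > 5.8) = 0.47·0.361482 + 0.18·1 + 0.35·0.158655 = 0.405426.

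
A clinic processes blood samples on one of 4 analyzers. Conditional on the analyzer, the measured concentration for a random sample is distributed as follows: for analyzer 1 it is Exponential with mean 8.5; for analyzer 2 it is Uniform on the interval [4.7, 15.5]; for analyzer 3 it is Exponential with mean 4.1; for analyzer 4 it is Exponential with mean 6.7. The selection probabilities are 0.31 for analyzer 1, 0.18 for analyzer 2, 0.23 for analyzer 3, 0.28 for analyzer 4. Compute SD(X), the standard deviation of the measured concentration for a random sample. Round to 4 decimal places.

Per component, 1: μ=8.5, E[X²]=144.5; 2: μ=10.1, E[X²]=111.73; 3: μ=4.1, E[X²]=33.62; 4: μ=6.7, E[X²]=89.78.
E[X] = 0.31·8.5 + 0.18·10.1 + 0.23·4.1 + 0.28·6.7 = 7.272.
E[X²] = 0.31·144.5 + 0.18·111.73 + 0.23·33.62 + 0.28·89.78 = 97.7774.
Var(X) = E[X²] − (E[X])² = 97.7774 − 52.882 = 44.8954.
SD(X) = √44.8954 = 6.7004.

6.7004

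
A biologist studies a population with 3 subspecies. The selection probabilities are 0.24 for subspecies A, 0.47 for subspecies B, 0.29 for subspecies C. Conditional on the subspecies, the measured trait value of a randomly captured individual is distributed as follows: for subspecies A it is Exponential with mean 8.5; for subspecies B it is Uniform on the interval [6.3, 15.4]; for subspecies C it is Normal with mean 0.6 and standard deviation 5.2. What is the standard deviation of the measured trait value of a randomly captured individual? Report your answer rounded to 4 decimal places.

Per component, A: μ=8.5, E[X²]=144.5; B: μ=10.85, E[X²]=124.623; C: μ=0.6, E[X²]=27.4.
E[X] = 0.24·8.5 + 0.47·10.85 + 0.29·0.6 = 7.3135.
E[X²] = 0.24·144.5 + 0.47·124.623 + 0.29·27.4 = 101.199.
Var(X) = E[X²] − (E[X])² = 101.199 − 53.4873 = 47.7117.
SD(X) = √47.7117 = 6.90736.

6.9074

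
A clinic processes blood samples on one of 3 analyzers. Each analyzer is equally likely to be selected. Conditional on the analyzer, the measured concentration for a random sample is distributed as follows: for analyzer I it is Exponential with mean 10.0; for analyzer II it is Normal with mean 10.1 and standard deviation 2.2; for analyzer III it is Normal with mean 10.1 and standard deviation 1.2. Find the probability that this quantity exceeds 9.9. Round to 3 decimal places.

0.491

Conditional on each analyzer, P(X > 9.9): I: 0.371577; II: 0.536218; III: 0.566184.
By total probability, P(X > 9.9) = 0.333333·0.371577 + 0.333333·0.536218 + 0.333333·0.566184 = 0.491326.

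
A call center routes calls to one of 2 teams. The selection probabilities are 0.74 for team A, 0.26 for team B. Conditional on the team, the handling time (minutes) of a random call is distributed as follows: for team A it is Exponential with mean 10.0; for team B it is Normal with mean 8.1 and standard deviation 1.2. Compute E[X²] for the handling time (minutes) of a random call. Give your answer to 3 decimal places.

165.433

For each component E[X²] = Var + (mean)², giving A: 200; B: 67.05.
Overall E[X²] = 0.74·200 + 0.26·67.05 = 165.433.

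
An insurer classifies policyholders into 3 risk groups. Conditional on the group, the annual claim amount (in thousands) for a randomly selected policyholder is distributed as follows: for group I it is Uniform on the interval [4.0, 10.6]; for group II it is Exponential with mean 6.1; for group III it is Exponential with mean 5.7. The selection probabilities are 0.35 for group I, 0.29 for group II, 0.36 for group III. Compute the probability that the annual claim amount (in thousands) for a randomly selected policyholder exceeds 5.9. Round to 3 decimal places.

0.487

Conditional on each group, P(X > 5.9): I: 0.712121; II: 0.380141; III: 0.355195.
By total probability, P(X > 5.9) = 0.35·0.712121 + 0.29·0.380141 + 0.36·0.355195 = 0.487354.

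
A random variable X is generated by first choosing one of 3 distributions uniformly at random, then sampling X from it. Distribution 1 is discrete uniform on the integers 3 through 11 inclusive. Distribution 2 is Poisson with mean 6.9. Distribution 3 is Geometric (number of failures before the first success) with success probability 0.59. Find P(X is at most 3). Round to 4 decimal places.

0.3900

Conditional on each component, P(X ≤ 3): 1: 0.111111; 2: 0.0871296; 3: 0.971742.
By total probability, P(X ≤ 3) = 0.333333·0.111111 + 0.333333·0.0871296 + 0.333333·0.971742 = 0.389994.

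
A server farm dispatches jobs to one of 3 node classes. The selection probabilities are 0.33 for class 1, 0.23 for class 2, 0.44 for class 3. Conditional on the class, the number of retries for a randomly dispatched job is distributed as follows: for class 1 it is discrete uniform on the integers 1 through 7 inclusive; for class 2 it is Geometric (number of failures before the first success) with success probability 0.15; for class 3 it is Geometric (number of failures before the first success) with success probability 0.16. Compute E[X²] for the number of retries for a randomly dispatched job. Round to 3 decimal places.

For each component E[X²] = Var + (mean)², giving 1: 20; 2: 69.8889; 3: 60.375.
Overall E[X²] = 0.33·20 + 0.23·69.8889 + 0.44·60.375 = 49.2394.

49.239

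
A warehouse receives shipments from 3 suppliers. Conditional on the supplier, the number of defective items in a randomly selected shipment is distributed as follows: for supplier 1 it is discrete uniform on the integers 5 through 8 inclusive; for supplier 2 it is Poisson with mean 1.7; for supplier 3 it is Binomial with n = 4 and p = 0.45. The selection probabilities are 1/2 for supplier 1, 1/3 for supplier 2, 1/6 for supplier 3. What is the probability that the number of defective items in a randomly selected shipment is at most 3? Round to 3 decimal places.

Conditional on each supplier, P(X ≤ 3): 1: 0; 2: 0.906811; 3: 0.958994.
By total probability, P(X ≤ 3) = 0.5·0 + 0.333333·0.906811 + 0.166667·0.958994 = 0.462102.

0.462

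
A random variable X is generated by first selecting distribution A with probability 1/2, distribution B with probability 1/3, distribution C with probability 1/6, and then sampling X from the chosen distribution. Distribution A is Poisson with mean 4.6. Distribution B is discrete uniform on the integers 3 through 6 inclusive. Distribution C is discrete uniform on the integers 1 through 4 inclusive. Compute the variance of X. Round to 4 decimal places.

Per component, A: μ=4.6, E[X²]=25.76; B: μ=4.5, E[X²]=21.5; C: μ=2.5, E[X²]=7.5.
E[X] = 0.5·4.6 + 0.333333·4.5 + 0.166667·2.5 = 4.21667.
E[X²] = 0.5·25.76 + 0.333333·21.5 + 0.166667·7.5 = 21.2967.
Var(X) = E[X²] − (E[X])² = 21.2967 − 17.7803 = 3.51639.

3.5164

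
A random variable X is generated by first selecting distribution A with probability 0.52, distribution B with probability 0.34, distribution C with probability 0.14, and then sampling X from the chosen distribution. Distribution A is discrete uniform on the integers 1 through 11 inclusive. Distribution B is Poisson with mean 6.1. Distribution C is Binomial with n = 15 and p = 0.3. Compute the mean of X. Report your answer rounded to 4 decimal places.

Component means — A: 6; B: 6.1; C: 4.5.
E[X] = 0.52·6 + 0.34·6.1 + 0.14·4.5 = 5.824.

5.8240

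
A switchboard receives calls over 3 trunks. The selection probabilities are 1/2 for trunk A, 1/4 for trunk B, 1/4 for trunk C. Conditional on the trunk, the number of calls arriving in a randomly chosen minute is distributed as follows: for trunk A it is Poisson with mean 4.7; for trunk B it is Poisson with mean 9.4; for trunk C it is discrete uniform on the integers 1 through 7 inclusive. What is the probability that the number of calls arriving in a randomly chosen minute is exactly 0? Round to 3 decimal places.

0.005

Conditional on each trunk, P(X = 0): A: 0.00909528; B: 8.27241e-05; C: 0.
By total probability, P(X = 0) = 0.5·0.00909528 + 0.25·8.27241e-05 + 0.25·0 = 0.00456832.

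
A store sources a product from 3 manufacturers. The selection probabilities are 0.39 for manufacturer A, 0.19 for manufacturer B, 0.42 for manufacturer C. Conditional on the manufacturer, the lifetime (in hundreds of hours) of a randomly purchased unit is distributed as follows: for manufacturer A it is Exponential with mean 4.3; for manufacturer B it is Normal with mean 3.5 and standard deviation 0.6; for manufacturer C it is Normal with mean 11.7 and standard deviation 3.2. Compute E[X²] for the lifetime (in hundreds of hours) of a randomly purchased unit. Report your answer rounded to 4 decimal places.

78.6127

For each component E[X²] = Var + (mean)², giving A: 36.98; B: 12.61; C: 147.13.
Overall E[X²] = 0.39·36.98 + 0.19·12.61 + 0.42·147.13 = 78.6127.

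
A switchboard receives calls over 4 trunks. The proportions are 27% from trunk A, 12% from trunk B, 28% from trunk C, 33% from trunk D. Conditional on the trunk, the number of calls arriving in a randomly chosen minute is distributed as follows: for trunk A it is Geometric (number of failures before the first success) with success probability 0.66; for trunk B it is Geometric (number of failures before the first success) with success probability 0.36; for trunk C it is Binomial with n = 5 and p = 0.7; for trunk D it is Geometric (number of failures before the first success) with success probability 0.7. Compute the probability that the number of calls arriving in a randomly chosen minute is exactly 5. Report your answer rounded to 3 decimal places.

0.053

Conditional on each trunk, P(X = 5): A: 0.00299874; B: 0.0386547; C: 0.16807; D: 0.001701.
By total probability, P(X = 5) = 0.27·0.00299874 + 0.12·0.0386547 + 0.28·0.16807 + 0.33·0.001701 = 0.0530692.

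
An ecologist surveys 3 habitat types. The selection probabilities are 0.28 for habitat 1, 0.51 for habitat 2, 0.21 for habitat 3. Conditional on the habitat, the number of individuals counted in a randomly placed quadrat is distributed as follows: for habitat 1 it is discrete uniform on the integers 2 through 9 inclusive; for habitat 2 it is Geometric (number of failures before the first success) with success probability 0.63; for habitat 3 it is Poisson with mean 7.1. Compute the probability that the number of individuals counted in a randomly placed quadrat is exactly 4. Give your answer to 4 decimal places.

Conditional on each habitat, P(X = 4): 1: 0.125; 2: 0.0118072; 3: 0.0873638.
By total probability, P(X = 4) = 0.28·0.125 + 0.51·0.0118072 + 0.21·0.0873638 = 0.0593681.

0.0594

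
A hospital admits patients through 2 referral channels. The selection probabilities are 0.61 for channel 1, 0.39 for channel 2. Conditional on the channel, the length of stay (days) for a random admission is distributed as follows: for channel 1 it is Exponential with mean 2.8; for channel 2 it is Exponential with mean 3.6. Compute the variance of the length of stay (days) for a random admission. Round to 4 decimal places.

9.9891

Per component, 1: μ=2.8, E[X²]=15.68; 2: μ=3.6, E[X²]=25.92.
E[X] = 0.61·2.8 + 0.39·3.6 = 3.112.
E[X²] = 0.61·15.68 + 0.39·25.92 = 19.6736.
Var(X) = E[X²] − (E[X])² = 19.6736 − 9.68454 = 9.98906.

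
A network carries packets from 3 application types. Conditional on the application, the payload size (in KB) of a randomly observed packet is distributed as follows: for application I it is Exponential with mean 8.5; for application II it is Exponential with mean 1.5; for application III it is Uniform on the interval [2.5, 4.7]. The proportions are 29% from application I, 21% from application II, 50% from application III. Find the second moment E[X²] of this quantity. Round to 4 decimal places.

49.5317

For each component E[X²] = Var + (mean)², giving I: 144.5; II: 4.5; III: 13.3633.
Overall E[X²] = 0.29·144.5 + 0.21·4.5 + 0.5·13.3633 = 49.5317.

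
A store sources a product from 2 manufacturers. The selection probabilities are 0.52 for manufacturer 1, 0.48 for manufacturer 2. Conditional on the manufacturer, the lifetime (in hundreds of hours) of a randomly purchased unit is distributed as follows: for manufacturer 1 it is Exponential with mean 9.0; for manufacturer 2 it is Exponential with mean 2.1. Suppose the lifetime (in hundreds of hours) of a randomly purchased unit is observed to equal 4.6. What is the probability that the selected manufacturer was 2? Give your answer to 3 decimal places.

Likelihoods f(4.6 | ·): 1: 0.0666476; 2: 0.0532683.
Posterior ∝ prior × likelihood. Numerator for 2: 0.48·0.0532683 = 0.0255688.
Normalizing constant: 0.52·0.0666476 + 0.48·0.0532683 = 0.0602256.
P(2 | observation) = 0.0255688 / 0.0602256 = 0.42455.

0.425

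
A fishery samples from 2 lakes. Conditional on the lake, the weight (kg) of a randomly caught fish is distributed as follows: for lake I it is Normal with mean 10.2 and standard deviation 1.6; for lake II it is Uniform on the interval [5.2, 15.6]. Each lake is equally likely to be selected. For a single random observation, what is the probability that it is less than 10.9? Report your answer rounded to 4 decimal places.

0.6086

Conditional on each lake, P(X < 10.9): I: 0.669126; II: 0.548077.
By total probability, P(X < 10.9) = 0.5·0.669126 + 0.5·0.548077 = 0.608601.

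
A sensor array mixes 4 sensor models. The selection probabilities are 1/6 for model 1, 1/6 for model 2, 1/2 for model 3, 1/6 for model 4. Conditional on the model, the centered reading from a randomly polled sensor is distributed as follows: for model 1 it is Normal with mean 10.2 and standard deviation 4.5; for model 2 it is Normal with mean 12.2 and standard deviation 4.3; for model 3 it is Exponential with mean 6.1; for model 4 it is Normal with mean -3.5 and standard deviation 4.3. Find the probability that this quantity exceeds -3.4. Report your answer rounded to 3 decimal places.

Conditional on each model, P(X > -3.4): 1: 0.998745; 2: 0.999857; 3: 1; 4: 0.490723.
By total probability, P(X > -3.4) = 0.166667·0.998745 + 0.166667·0.999857 + 0.5·1 + 0.166667·0.490723 = 0.914888.

0.915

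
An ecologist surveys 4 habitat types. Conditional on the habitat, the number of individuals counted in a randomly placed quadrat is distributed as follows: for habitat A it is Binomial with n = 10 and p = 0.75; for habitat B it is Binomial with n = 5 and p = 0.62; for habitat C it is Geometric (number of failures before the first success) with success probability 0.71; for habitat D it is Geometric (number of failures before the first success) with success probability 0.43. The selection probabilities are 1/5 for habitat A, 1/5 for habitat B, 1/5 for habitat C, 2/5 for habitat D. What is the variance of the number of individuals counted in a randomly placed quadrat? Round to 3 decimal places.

Per component, A: μ=7.5, E[X²]=58.125; B: μ=3.1, E[X²]=10.788; C: μ=0.408451, E[X²]=0.742115; D: μ=1.32558, E[X²]=4.83991.
E[X] = 0.2·7.5 + 0.2·3.1 + 0.2·0.408451 + 0.4·1.32558 = 2.73192.
E[X²] = 0.2·58.125 + 0.2·10.788 + 0.2·0.742115 + 0.4·4.83991 = 15.867.
Var(X) = E[X²] − (E[X])² = 15.867 − 7.4634 = 8.40359.

8.404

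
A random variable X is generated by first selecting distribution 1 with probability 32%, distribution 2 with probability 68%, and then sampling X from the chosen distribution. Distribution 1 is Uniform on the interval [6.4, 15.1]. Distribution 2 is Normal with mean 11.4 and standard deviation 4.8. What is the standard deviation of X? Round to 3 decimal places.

Per component, 1: μ=10.75, E[X²]=121.87; 2: μ=11.4, E[X²]=153.
E[X] = 0.32·10.75 + 0.68·11.4 = 11.192.
E[X²] = 0.32·121.87 + 0.68·153 = 143.038.
Var(X) = E[X²] − (E[X])² = 143.038 − 125.261 = 17.7775.
SD(X) = √17.7775 = 4.21634.

4.216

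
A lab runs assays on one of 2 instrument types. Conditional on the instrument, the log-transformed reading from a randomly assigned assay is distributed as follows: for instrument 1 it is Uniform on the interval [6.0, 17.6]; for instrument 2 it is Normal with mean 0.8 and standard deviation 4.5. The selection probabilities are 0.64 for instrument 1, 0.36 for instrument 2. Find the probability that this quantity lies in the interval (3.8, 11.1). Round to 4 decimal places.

0.3683

Conditional on each instrument, P(3.8 < X < 11.1): 1: 0.439655; 2: 0.24145.
By total probability, P(3.8 < X < 11.1) = 0.64·0.439655 + 0.36·0.24145 = 0.368301.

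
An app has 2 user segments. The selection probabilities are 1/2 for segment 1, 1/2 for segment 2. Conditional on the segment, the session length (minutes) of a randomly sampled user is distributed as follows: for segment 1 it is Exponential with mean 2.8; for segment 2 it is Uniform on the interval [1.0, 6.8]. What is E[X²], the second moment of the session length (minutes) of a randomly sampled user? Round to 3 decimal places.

For each component E[X²] = Var + (mean)², giving 1: 15.68; 2: 18.0133.
Overall E[X²] = 0.5·15.68 + 0.5·18.0133 = 16.8467.

16.847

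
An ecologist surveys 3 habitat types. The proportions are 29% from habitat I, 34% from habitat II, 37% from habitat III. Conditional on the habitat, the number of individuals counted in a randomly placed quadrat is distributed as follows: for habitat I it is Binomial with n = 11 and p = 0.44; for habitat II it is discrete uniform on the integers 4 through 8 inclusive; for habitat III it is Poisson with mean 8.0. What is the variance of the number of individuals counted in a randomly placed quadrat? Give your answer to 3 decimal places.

Per component, I: μ=4.84, E[X²]=26.136; II: μ=6, E[X²]=38; III: μ=8, E[X²]=72.
E[X] = 0.29·4.84 + 0.34·6 + 0.37·8 = 6.4036.
E[X²] = 0.29·26.136 + 0.34·38 + 0.37·72 = 47.1394.
Var(X) = E[X²] − (E[X])² = 47.1394 − 41.0061 = 6.13335.

6.133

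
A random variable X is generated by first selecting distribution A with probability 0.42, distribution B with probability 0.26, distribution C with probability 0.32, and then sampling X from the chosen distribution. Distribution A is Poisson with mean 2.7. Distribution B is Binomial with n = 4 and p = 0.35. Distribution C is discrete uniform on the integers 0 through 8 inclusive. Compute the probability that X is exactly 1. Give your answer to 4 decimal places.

0.2117

Conditional on each component, P(X = 1): A: 0.181455; B: 0.384475; C: 0.111111.
By total probability, P(X = 1) = 0.42·0.181455 + 0.26·0.384475 + 0.32·0.111111 = 0.21173.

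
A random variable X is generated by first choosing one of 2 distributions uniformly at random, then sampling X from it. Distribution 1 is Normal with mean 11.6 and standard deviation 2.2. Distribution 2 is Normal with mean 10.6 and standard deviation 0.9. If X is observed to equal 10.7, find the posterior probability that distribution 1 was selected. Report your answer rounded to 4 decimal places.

Likelihoods f(10.7 | ·): 1: 0.166781; 2: 0.440541.
Posterior ∝ prior × likelihood. Numerator for 1: 0.5·0.166781 = 0.0833905.
Normalizing constant: 0.5·0.166781 + 0.5·0.440541 = 0.303661.
P(1 | observation) = 0.0833905 / 0.303661 = 0.274617.

0.2746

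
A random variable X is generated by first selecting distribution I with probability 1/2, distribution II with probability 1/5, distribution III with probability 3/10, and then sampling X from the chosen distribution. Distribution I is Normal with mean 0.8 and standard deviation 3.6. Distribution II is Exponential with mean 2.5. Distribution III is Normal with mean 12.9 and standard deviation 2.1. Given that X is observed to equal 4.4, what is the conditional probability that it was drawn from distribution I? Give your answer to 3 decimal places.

Likelihoods f(4.4 | ·): I: 0.0672141; II: 0.0688179; III: 5.26162e-05.
Posterior ∝ prior × likelihood. Numerator for I: 0.5·0.0672141 = 0.033607.
Normalizing constant: 0.5·0.0672141 + 0.2·0.0688179 + 0.3·5.26162e-05 = 0.0473864.
P(I | observation) = 0.033607 / 0.0473864 = 0.709213.

0.709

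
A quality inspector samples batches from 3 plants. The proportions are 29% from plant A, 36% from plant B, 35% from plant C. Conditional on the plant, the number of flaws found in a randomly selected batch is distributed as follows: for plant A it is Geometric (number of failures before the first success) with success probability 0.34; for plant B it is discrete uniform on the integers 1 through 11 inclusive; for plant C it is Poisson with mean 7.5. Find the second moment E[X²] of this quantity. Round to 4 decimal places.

41.6210

For each component E[X²] = Var + (mean)², giving A: 9.47751; B: 46; C: 63.75.
Overall E[X²] = 0.29·9.47751 + 0.36·46 + 0.35·63.75 = 41.621.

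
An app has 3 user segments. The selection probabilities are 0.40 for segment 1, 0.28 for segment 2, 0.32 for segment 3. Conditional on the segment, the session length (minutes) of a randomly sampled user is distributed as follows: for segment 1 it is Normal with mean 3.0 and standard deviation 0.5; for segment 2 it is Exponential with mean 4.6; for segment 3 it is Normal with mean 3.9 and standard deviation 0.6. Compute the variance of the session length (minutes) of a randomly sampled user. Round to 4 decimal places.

Per component, 1: μ=3, E[X²]=9.25; 2: μ=4.6, E[X²]=42.32; 3: μ=3.9, E[X²]=15.57.
E[X] = 0.4·3 + 0.28·4.6 + 0.32·3.9 = 3.736.
E[X²] = 0.4·9.25 + 0.28·42.32 + 0.32·15.57 = 20.532.
Var(X) = E[X²] − (E[X])² = 20.532 − 13.9577 = 6.5743.

6.5743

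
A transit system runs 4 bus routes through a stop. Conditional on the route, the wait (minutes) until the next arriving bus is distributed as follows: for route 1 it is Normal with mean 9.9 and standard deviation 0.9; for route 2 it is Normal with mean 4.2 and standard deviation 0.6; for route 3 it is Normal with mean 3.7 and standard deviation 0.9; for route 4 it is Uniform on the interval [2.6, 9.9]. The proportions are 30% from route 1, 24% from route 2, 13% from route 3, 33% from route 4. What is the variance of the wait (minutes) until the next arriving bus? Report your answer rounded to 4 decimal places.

Per component, 1: μ=9.9, E[X²]=98.82; 2: μ=4.2, E[X²]=18; 3: μ=3.7, E[X²]=14.5; 4: μ=6.25, E[X²]=43.5033.
E[X] = 0.3·9.9 + 0.24·4.2 + 0.13·3.7 + 0.33·6.25 = 6.5215.
E[X²] = 0.3·98.82 + 0.24·18 + 0.13·14.5 + 0.33·43.5033 = 50.2071.
Var(X) = E[X²] − (E[X])² = 50.2071 − 42.53 = 7.67714.

7.6771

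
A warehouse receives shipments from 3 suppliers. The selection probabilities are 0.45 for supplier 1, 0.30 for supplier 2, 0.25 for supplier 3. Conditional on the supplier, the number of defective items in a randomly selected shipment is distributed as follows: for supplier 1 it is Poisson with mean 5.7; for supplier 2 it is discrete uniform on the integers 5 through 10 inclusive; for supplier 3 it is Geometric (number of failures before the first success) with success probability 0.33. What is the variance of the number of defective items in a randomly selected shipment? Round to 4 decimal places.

9.1743

Per component, 1: μ=5.7, E[X²]=38.19; 2: μ=7.5, E[X²]=59.1667; 3: μ=2.0303, E[X²]=10.2746.
E[X] = 0.45·5.7 + 0.3·7.5 + 0.25·2.0303 = 5.32258.
E[X²] = 0.45·38.19 + 0.3·59.1667 + 0.25·10.2746 = 37.5041.
Var(X) = E[X²] − (E[X])² = 37.5041 − 28.3298 = 9.17433.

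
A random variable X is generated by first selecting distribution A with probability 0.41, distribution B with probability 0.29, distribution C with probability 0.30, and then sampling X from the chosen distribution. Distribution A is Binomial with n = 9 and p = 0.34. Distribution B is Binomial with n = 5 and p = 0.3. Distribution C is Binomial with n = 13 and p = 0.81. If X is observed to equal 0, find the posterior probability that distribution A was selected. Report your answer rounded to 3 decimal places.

Likelihoods P(X=0 | ·): A: 0.0237627; B: 0.16807; C: 4.2053e-10.
Posterior ∝ prior × likelihood. Numerator for A: 0.41·0.0237627 = 0.0097427.
Normalizing constant: 0.41·0.0237627 + 0.29·0.16807 + 0.3·4.2053e-10 = 0.058483.
P(A | observation) = 0.0097427 / 0.058483 = 0.16659.

0.167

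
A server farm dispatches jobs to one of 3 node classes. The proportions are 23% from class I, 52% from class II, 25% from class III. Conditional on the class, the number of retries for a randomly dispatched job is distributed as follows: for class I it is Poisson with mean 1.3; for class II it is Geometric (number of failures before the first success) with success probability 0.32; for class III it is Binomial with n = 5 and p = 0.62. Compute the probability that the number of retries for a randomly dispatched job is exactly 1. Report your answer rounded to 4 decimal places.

Conditional on each class, P(X = 1): I: 0.354291; II: 0.2176; III: 0.0646392.
By total probability, P(X = 1) = 0.23·0.354291 + 0.52·0.2176 + 0.25·0.0646392 = 0.210799.

0.2108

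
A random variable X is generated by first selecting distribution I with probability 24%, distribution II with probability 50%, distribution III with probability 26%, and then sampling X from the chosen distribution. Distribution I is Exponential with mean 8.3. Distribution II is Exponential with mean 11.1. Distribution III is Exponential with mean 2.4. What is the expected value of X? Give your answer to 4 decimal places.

8.1660

Component means — I: 8.3; II: 11.1; III: 2.4.
E[X] = 0.24·8.3 + 0.5·11.1 + 0.26·2.4 = 8.166.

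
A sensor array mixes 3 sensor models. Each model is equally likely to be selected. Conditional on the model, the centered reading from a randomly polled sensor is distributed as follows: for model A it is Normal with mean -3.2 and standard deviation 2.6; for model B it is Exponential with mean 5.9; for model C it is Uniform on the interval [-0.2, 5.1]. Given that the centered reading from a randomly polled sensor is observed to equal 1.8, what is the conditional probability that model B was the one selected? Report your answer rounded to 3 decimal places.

Likelihoods f(1.8 | ·): A: 0.0241478; B: 0.124926; C: 0.188679.
Posterior ∝ prior × likelihood. Numerator for B: 0.333333·0.124926 = 0.0416419.
Normalizing constant: 0.333333·0.0241478 + 0.333333·0.124926 + 0.333333·0.188679 = 0.112584.
P(B | observation) = 0.0416419 / 0.112584 = 0.369873.

0.370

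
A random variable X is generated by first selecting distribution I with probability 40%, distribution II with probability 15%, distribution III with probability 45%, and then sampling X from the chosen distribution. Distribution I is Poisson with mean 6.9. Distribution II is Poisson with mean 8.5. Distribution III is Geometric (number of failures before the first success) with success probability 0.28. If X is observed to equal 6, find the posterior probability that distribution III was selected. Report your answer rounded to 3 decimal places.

0.187

Likelihoods P(X=6 | ·): I: 0.151053; II: 0.106581; III: 0.0390079.
Posterior ∝ prior × likelihood. Numerator for III: 0.45·0.0390079 = 0.0175536.
Normalizing constant: 0.4·0.151053 + 0.15·0.106581 + 0.45·0.0390079 = 0.093962.
P(III | observation) = 0.0175536 / 0.093962 = 0.186816.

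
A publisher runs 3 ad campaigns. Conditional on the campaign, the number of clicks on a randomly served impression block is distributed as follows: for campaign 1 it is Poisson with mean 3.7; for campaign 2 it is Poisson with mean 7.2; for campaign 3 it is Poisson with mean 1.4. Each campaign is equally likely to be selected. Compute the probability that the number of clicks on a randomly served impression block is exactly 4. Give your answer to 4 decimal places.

0.1054

Conditional on each campaign, P(X = 4): 1: 0.193066; 2: 0.0835985; 3: 0.039472.
By total probability, P(X = 4) = 0.333333·0.193066 + 0.333333·0.0835985 + 0.333333·0.039472 = 0.105379.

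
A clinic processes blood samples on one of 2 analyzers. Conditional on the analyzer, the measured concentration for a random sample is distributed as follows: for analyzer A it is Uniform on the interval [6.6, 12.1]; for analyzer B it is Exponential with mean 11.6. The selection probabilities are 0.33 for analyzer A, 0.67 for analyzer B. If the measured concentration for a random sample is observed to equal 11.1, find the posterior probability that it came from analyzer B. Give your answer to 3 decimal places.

0.270

Likelihoods f(11.1 | ·): A: 0.181818; B: 0.0331106.
Posterior ∝ prior × likelihood. Numerator for B: 0.67·0.0331106 = 0.0221841.
Normalizing constant: 0.33·0.181818 + 0.67·0.0331106 = 0.0821841.
P(B | observation) = 0.0221841 / 0.0821841 = 0.269932.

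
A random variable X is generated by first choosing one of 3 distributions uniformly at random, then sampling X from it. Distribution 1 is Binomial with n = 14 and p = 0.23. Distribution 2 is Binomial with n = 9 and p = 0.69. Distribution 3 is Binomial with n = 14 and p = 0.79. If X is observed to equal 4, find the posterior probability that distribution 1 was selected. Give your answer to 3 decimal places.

0.715

Likelihoods P(X=4 | ·): 1: 0.205236; 2: 0.0817665; 3: 6.50332e-05.
Posterior ∝ prior × likelihood. Numerator for 1: 0.333333·0.205236 = 0.0684119.
Normalizing constant: 0.333333·0.205236 + 0.333333·0.0817665 + 0.333333·6.50332e-05 = 0.095689.
P(1 | observation) = 0.0684119 / 0.095689 = 0.714939.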